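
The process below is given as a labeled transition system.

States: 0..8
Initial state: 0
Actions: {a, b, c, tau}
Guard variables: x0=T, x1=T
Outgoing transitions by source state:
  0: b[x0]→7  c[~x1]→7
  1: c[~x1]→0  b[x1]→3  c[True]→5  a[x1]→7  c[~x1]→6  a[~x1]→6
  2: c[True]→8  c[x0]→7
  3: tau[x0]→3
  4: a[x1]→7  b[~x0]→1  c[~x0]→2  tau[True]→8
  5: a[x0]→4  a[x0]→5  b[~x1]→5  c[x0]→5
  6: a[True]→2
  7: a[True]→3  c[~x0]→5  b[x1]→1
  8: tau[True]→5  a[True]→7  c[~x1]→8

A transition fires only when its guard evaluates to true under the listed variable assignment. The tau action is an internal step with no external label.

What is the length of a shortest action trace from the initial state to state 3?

Layered search for 3:
  Layer 0: {0}
  Layer 1: {7}
  Layer 2: {1,3}
first hit 3 at d=2 via b·a

Answer: 2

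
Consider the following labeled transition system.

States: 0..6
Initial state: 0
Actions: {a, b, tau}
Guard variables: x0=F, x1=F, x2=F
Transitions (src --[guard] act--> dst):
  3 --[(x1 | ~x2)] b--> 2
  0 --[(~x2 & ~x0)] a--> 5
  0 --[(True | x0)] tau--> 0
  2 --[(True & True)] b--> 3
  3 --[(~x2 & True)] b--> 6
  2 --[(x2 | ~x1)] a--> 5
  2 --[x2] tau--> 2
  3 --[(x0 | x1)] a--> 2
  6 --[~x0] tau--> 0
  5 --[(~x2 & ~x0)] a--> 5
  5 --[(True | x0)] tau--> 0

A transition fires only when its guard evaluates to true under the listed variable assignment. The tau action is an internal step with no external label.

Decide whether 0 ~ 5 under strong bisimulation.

Bisimulation quotient by refinement:
  P[0] = {{0,1,2,3,4,5,6}}
  P[1] = {{0,5},{1,4},{2},{3},{6}}
stable after 2 split(s): 5 block(s)
0∈{0,5}, 5∈{0,5}

Answer: BISIMILAR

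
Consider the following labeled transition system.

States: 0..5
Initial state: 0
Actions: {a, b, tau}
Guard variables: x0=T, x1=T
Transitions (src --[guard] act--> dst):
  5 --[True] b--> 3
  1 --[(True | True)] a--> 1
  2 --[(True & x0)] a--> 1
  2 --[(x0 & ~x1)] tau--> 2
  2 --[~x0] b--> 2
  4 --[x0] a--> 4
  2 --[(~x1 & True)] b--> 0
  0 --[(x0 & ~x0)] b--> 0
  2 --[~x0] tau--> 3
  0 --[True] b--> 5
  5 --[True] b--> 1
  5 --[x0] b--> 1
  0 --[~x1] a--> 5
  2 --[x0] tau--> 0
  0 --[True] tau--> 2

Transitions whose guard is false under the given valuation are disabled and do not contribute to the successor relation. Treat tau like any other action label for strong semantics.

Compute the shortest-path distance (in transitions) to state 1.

Layered search for 1:
  depth 0: {0}
  depth 1: {2,5}
  depth 2: {1,3}
1 enters at depth 2; path b·b

Answer: 2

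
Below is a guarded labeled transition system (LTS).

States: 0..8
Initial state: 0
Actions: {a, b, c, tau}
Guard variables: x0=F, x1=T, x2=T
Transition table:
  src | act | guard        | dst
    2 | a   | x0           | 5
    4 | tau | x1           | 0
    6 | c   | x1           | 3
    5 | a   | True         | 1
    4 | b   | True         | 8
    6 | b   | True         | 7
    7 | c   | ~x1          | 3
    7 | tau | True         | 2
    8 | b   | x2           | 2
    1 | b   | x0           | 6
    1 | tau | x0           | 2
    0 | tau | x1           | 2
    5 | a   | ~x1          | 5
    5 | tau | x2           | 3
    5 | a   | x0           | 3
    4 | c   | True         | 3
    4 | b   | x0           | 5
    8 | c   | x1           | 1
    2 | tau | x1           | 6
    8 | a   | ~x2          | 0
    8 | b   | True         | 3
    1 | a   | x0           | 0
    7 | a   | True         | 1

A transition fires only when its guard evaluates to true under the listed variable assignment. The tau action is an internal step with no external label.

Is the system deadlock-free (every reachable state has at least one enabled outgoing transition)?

R = {0,1,2,3,6,7}
  0: tau→2  [1 exit(s)]
  1: ∅  [no exit]
  2: tau→6  [1 exit(s)]
  3: ∅  [no exit]
  6: b→7  c→3  [2 exit(s)]
  7: a→1  tau→2  [2 exit(s)]
Path to 1: tau·tau·b·a

Answer: DEADLOCK at state 1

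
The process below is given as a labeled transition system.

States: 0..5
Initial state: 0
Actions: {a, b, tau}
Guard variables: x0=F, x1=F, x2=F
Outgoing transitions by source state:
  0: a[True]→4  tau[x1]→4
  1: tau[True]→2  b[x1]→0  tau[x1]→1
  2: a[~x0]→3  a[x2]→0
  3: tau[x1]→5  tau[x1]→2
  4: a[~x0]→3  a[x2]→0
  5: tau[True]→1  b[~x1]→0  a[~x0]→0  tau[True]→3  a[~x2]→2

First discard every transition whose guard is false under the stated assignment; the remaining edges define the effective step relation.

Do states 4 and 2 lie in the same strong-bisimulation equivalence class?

Refine partition for ~:
  π0 = {{0,1,2,3,4,5}}
  π1 = {{0,2,4},{1},{3},{5}}
  π2 = {{0},{1},{2,4},{3},{5}}
5 equivalence class(es) (converged in 3)
4∈{2,4}, 2∈{2,4}

Answer: BISIMILAR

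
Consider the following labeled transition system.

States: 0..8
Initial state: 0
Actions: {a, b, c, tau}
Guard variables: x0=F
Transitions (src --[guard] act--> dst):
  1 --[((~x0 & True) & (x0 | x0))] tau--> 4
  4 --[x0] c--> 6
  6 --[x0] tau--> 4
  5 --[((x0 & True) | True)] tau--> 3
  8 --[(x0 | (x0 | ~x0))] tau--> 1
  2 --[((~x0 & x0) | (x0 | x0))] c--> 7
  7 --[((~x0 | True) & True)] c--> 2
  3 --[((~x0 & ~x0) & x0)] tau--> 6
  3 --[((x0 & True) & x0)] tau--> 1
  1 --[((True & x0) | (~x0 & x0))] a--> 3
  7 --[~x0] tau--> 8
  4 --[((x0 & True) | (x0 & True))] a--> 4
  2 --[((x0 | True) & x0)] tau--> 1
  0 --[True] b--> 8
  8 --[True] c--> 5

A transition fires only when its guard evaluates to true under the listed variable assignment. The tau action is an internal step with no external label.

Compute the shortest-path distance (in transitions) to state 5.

Answer: 2

Analysis:
Breadth-first toward 5:
  Layer 0: {0}
  Layer 1: {8}
  Layer 2: {1,5}
first hit 5 at d=2 via b·c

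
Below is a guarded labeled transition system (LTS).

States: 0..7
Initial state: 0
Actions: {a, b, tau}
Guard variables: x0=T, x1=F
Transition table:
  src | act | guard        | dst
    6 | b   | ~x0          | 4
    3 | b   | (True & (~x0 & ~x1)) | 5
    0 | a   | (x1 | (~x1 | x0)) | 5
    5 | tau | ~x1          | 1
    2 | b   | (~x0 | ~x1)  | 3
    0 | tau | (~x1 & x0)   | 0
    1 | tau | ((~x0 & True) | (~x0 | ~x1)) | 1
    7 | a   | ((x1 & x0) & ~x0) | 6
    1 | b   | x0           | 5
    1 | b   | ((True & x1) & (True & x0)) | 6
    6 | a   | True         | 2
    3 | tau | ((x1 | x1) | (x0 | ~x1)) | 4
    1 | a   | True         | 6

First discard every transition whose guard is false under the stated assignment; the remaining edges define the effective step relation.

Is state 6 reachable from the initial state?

9 transition(s) survive guard evaluation.
L0 = {0}
L1 = {5}  now seen {0,5}
L2 = {1}  now seen {0,1,5}
L3 = {6}  now seen {0,1,5,6}
L4 = {2}  now seen {0,1,2,5,6}
L5 = {3}  now seen {0,1,2,3,5,6}
L6 = {4}  now seen {0,1,2,3,4,5,6}
R = {0,1,2,3,4,5,6}
Path to 6: a·tau·a

Answer: REACHABLE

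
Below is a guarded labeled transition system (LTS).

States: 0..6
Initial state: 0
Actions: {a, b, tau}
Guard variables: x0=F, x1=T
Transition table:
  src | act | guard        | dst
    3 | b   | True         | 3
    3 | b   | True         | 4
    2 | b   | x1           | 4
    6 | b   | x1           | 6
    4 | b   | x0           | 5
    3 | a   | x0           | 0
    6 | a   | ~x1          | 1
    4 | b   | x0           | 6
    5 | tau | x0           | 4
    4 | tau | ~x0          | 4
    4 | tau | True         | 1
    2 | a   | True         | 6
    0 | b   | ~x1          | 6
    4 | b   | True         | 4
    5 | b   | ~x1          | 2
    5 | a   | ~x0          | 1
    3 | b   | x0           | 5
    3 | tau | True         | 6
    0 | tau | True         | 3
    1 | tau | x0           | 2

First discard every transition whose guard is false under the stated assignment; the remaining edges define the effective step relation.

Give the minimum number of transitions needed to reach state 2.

Answer: UNREACHABLE

Working:
Breadth-first toward 2:
  depth 0: {0}
  depth 1: {3}
  depth 2: {4,6}
  depth 3: {1}
2 never appears.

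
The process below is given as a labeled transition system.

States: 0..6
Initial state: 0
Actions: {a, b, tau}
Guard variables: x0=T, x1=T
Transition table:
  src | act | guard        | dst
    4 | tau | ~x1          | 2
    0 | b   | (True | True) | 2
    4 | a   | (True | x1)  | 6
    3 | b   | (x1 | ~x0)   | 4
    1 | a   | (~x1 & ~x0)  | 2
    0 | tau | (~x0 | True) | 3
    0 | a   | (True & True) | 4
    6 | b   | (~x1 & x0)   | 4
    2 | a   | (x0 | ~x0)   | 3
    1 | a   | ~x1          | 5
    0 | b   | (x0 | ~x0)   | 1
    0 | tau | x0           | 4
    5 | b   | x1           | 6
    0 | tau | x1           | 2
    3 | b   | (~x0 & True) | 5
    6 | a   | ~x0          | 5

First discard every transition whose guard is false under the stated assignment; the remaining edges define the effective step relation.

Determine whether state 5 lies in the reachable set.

Answer: UNREACHABLE

Analysis:
After dropping false guards: 10 live edges.
L0 = {0}
L1 = {1,2,3,4}  total {0,1,2,3,4}
L2 = {6}  total {0,1,2,3,4,6}
Reachable = {0,1,2,3,4,6}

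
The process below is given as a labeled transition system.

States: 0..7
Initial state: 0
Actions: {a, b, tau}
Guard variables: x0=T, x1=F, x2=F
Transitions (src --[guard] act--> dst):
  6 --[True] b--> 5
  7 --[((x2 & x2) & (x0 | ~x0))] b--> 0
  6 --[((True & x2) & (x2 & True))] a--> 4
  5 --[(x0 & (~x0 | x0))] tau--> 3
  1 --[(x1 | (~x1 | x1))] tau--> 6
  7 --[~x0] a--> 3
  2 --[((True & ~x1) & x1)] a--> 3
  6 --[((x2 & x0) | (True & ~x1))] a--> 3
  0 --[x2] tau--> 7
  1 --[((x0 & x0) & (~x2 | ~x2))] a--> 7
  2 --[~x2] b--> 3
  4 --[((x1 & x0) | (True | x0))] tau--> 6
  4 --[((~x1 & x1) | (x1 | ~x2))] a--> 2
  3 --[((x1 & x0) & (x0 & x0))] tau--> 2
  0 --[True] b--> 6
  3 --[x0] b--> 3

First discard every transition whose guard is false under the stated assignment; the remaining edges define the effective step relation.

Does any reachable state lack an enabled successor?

Answer: DEADLOCK-FREE

Working:
Reachable = {0,3,5,6}
  0: b→6  [1 exit(s)]
  3: b→3  [1 exit(s)]
  5: tau→3  [1 exit(s)]
  6: a→3  b→5  [2 exit(s)]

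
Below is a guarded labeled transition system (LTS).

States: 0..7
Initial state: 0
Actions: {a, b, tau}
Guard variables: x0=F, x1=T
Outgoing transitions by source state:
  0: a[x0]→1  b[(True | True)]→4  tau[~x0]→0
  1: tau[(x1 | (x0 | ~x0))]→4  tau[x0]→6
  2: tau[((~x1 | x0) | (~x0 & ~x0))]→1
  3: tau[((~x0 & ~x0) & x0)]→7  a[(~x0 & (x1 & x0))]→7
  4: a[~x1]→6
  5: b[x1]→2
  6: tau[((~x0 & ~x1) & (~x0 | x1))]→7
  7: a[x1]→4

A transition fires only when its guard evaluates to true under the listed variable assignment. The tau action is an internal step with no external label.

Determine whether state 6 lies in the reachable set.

After dropping false guards: 6 live edges.
Layer 0: {0}
Layer 1: {4}  cumulative {0,4}
R = {0,4}

Answer: UNREACHABLE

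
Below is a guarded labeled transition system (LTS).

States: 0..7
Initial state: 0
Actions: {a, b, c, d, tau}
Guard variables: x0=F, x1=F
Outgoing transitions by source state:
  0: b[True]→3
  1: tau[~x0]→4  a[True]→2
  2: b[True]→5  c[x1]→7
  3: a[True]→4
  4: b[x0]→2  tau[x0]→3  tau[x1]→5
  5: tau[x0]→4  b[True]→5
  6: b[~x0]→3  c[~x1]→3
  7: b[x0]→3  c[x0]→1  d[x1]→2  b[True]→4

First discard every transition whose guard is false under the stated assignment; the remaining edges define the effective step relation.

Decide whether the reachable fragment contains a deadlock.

R = {0,3,4}
  0: b→3  [deg 1]
  3: a→4  [deg 1]
  4: ∅  [STUCK]
trace reaching 4: b·a

Answer: DEADLOCK at state 4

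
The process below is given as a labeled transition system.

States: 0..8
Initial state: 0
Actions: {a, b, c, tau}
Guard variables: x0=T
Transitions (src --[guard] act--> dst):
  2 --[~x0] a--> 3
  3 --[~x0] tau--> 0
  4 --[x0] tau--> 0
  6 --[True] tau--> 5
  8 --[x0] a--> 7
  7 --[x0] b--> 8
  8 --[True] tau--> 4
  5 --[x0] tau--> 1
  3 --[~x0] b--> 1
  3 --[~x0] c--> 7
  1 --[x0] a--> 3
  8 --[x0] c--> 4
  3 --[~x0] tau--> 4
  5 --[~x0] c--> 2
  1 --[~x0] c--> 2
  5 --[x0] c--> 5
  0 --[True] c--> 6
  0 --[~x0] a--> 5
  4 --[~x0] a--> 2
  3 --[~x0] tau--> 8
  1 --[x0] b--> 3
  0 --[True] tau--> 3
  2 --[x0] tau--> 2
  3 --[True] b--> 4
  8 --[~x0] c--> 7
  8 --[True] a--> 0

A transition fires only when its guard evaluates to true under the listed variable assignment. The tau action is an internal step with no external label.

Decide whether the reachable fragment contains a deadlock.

Answer: DEADLOCK-FREE

Analysis:
Reach set: {0,1,3,4,5,6}
  0: c→6  tau→3  [2 exit(s)]
  1: a→3  b→3  [2 exit(s)]
  3: b→4  [1 exit(s)]
  4: tau→0  [1 exit(s)]
  5: c→5  tau→1  [2 exit(s)]
  6: tau→5  [1 exit(s)]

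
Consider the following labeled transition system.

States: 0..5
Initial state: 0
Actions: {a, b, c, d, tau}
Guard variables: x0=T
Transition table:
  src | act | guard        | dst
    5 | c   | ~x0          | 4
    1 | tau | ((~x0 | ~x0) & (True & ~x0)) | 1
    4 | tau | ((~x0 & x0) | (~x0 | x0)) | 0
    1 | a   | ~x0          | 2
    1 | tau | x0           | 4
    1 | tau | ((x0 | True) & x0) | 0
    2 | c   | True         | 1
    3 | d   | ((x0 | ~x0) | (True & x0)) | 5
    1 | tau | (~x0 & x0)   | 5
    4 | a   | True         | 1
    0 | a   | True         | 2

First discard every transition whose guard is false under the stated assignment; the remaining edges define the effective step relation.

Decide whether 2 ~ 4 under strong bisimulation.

Answer: NOT BISIMILAR

Trace:
Compute ~ classes (split until stable):
  π0 = {{0,1,2,3,4,5}}
  π1 = {{0},{1},{2},{3},{4},{5}}
stable after 2 split(s): 6 block(s)
2∈{2}, 4∈{4}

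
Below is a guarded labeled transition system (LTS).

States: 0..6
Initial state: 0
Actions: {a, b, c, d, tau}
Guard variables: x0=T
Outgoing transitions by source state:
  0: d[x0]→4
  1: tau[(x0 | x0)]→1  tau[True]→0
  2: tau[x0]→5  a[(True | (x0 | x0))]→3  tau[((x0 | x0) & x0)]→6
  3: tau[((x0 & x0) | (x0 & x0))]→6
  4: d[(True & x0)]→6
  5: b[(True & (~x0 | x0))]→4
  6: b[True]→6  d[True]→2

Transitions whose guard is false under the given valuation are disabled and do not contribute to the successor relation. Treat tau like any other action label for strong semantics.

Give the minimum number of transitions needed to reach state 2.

Layered search for 2:
  Layer 0: {0}
  Layer 1: {4}
  Layer 2: {6}
  Layer 3: {2}
first hit 2 at d=3 via d·d·d

Answer: 3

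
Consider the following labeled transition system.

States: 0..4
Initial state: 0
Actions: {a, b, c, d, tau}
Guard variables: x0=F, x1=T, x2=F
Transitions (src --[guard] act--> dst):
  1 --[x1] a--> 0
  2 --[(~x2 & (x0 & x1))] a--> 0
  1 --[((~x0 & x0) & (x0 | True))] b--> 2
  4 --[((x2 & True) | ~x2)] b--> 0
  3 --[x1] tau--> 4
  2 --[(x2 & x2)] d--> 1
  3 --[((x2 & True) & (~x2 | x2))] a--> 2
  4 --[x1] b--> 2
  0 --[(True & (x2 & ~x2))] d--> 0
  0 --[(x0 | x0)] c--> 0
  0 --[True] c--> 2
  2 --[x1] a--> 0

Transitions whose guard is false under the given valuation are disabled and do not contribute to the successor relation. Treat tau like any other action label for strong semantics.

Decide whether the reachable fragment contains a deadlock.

Reachable = {0,2}
  0: c→2  [1 out]
  2: a→0  [1 out]

Answer: DEADLOCK-FREE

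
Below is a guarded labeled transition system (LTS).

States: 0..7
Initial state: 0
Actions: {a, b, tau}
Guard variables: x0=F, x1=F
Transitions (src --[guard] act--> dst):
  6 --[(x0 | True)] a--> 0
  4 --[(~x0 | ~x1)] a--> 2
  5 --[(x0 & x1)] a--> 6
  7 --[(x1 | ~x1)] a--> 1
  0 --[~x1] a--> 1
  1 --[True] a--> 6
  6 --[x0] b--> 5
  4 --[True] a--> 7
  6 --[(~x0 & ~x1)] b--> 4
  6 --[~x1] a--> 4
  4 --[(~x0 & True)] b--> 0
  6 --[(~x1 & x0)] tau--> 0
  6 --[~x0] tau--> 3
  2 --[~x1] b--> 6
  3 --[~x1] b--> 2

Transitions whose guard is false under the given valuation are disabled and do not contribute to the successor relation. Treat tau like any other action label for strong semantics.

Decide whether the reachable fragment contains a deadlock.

Answer: DEADLOCK-FREE

Trace:
Reachable = {0,1,2,3,4,6,7}
  0: a→1  [1 out]
  1: a→6  [1 out]
  2: b→6  [1 out]
  3: b→2  [1 out]
  4: a→2  a→7  b→0  [3 out]
  6: a→0  a→4  b→4  tau→3  [4 out]
  7: a→1  [1 out]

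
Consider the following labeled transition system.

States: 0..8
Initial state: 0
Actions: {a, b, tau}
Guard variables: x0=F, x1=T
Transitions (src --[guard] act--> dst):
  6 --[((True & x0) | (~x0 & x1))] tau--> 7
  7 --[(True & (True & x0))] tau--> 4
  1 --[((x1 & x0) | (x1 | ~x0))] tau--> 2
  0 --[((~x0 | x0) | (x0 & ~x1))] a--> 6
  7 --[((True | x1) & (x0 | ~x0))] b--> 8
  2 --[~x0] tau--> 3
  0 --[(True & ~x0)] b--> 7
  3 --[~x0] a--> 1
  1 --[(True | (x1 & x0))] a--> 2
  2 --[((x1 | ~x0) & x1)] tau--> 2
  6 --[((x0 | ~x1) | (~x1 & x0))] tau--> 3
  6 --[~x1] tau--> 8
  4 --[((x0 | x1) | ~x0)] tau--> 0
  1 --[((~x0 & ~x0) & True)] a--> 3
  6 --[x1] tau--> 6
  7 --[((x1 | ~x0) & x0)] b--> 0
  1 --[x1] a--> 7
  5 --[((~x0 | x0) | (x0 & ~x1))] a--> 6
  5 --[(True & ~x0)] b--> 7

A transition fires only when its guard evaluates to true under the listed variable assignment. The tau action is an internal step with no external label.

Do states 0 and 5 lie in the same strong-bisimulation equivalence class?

Bisimulation quotient by refinement:
  round 0: {{0,1,2,3,4,5,6,7,8}}
  round 1: {{0,5},{1},{2,4,6},{3},{7},{8}}
  round 2: {{0,5},{1},{2},{3},{4},{6},{7},{8}}
Fixed point at round 3; 8 class(es).
0∈{0,5}, 5∈{0,5}

Answer: BISIMILAR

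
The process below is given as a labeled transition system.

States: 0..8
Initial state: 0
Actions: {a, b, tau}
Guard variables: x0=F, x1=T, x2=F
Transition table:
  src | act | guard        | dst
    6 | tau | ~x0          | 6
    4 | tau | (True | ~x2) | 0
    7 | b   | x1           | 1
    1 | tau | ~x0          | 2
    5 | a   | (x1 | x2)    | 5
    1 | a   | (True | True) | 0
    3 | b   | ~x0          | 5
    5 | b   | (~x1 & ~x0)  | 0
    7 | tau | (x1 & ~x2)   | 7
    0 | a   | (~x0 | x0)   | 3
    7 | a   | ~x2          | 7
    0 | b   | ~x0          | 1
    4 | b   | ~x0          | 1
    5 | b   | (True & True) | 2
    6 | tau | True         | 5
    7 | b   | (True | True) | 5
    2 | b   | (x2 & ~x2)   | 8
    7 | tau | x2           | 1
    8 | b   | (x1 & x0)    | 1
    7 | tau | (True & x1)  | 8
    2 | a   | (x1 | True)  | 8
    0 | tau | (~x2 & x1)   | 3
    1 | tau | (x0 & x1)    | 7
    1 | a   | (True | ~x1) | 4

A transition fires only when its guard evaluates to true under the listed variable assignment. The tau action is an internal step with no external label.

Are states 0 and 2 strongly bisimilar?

Bisimulation quotient by refinement:
  round 0: {{0,1,2,3,4,5,6,7,8}}
  round 1: {{0,7},{1},{2},{3},{4},{5},{6},{8}}
  round 2: {{0},{1},{2},{3},{4},{5},{6},{7},{8}}
9 equivalence class(es) (converged in 3)
0∈{0}, 2∈{2}

Answer: NOT BISIMILAR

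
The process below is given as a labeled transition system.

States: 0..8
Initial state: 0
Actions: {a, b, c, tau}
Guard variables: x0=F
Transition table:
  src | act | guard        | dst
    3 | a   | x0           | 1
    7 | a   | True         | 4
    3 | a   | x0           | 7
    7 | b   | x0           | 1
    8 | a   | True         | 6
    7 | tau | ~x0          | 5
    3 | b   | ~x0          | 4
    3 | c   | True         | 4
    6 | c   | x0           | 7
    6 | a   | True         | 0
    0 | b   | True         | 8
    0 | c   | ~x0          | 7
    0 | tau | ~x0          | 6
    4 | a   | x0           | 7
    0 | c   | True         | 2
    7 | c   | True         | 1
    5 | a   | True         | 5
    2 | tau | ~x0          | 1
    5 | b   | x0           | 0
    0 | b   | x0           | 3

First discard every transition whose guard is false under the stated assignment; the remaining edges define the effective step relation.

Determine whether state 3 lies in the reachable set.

After dropping false guards: 13 live edges.
Layer 0: {0}
Layer 1: {2,6,7,8}  total {0,2,6,7,8}
Layer 2: {1,4,5}  total {0,1,2,4,5,6,7,8}
Reachable = {0,1,2,4,5,6,7,8}

Answer: UNREACHABLE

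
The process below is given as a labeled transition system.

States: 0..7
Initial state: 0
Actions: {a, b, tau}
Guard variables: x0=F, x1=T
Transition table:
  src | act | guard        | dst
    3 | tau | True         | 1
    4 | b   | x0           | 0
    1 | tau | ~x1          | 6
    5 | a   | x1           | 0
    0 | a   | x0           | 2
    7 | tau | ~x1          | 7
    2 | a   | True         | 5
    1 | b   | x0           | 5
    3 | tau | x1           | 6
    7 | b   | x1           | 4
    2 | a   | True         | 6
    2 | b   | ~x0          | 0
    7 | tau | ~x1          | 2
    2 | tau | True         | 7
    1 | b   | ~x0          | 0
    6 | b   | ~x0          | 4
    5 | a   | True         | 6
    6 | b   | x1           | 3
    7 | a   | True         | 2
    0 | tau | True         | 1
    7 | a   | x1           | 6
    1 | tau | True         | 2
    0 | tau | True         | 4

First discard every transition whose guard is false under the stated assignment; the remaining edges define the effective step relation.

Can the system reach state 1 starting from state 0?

Guard filter leaves 17 enabled edge(s).
L0 = {0}
L1 = {1,4}  total {0,1,4}
L2 = {2}  total {0,1,2,4}
L3 = {5,6,7}  total {0,1,2,4,5,6,7}
L4 = {3}  total {0,1,2,3,4,5,6,7}
Reach set: {0,1,2,3,4,5,6,7}
witness 1: tau

Answer: REACHABLE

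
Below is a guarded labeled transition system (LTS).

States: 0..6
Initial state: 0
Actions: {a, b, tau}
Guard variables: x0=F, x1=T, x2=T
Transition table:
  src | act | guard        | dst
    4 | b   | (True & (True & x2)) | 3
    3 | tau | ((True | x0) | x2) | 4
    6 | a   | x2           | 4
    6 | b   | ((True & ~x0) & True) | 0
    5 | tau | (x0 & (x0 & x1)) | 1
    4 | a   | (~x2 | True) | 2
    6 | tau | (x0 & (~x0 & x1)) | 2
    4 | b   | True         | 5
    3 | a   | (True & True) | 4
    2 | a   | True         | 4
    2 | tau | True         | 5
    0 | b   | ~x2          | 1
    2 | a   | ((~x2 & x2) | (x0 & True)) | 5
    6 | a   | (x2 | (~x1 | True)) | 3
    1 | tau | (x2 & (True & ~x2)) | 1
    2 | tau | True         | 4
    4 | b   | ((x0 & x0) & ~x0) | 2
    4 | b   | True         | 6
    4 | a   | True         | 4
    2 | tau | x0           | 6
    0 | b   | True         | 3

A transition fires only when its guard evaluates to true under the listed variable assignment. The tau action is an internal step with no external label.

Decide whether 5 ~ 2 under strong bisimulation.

Compute ~ classes (split until stable):
  P[0] = {{0,1,2,3,4,5,6}}
  P[1] = {{0},{1,5},{2,3},{4,6}}
  P[2] = {{0},{1,5},{2},{3},{4},{6}}
6 equivalence class(es) (converged in 3)
class of 5: {1,5}; class of 2: {2}

Answer: NOT BISIMILAR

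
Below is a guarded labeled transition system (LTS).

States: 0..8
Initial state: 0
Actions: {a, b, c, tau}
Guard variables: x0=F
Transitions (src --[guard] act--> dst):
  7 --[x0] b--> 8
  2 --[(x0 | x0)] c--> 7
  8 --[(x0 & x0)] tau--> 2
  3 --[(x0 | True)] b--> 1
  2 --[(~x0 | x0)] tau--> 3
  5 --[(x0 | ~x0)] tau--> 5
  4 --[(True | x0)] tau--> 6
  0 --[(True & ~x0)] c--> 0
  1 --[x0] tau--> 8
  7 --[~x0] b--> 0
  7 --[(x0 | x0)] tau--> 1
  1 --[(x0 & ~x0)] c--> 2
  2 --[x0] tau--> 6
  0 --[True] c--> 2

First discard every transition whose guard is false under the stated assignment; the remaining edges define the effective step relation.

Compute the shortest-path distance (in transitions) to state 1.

Breadth-first toward 1:
  L0 = {0}
  L1 = {2}
  L2 = {3}
  L3 = {1}
depth(1)=3, e.g. c·tau·b

Answer: 3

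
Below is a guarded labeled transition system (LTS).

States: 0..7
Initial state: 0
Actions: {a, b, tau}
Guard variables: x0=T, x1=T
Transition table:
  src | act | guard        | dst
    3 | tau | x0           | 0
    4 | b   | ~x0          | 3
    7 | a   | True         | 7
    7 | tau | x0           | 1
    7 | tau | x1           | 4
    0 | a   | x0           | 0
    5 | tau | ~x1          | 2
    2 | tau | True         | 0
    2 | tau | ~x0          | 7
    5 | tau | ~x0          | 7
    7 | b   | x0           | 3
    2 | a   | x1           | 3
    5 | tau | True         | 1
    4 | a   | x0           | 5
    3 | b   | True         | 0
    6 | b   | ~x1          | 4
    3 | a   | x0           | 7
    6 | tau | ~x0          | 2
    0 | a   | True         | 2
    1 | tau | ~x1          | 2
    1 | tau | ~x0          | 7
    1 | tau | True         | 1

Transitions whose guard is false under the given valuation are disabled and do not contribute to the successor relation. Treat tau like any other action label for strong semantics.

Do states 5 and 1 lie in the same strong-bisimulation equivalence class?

Compute ~ classes (split until stable):
  P[0] = {{0,1,2,3,4,5,6,7}}
  P[1] = {{0,4},{1,5},{2},{3,7},{6}}
  P[2] = {{0},{1,5},{2},{3},{4},{6},{7}}
7 equivalence class(es) (converged in 3)
class of 5: {1,5}; class of 1: {1,5}

Answer: BISIMILAR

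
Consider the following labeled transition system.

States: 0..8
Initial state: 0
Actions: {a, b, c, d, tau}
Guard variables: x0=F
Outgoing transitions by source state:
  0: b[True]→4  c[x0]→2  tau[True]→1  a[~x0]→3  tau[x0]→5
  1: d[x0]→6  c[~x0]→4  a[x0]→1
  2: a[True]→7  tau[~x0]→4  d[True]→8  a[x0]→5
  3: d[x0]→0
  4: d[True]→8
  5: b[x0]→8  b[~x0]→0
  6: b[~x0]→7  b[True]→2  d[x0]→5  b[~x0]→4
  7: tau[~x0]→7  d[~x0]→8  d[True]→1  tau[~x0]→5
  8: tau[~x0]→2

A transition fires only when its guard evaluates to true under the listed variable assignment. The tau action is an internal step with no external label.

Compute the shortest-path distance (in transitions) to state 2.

Layered search for 2:
  L0 = {0}
  L1 = {1,3,4}
  L2 = {8}
  L3 = {2}
first hit 2 at d=3 via b·d·tau

Answer: 3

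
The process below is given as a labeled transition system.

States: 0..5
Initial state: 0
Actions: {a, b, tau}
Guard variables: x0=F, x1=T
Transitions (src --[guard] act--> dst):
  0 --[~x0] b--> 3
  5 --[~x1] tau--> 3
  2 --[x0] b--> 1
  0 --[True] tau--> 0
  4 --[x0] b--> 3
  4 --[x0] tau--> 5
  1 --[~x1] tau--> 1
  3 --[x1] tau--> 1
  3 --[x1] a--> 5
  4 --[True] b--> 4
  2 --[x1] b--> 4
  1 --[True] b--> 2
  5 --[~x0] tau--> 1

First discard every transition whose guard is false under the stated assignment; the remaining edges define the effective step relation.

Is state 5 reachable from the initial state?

Answer: REACHABLE

Trace:
8 transition(s) survive guard evaluation.
Layer 0: {0}
Layer 1: {3}  cumulative {0,3}
Layer 2: {1,5}  cumulative {0,1,3,5}
Layer 3: {2}  cumulative {0,1,2,3,5}
Layer 4: {4}  cumulative {0,1,2,3,4,5}
Reachable = {0,1,2,3,4,5}
witness 5: b·a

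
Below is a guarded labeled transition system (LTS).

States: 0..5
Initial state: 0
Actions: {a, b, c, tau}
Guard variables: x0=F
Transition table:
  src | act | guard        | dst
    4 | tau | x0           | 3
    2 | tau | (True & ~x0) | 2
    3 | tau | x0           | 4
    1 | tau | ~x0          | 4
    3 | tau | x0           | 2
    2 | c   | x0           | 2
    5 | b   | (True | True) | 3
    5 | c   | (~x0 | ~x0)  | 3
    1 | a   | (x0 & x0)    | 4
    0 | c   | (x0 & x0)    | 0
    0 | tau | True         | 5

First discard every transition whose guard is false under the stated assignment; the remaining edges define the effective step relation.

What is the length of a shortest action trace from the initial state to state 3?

Answer: 2

Analysis:
Breadth-first toward 3:
  L0 = {0}
  L1 = {5}
  L2 = {3}
first hit 3 at d=2 via tau·b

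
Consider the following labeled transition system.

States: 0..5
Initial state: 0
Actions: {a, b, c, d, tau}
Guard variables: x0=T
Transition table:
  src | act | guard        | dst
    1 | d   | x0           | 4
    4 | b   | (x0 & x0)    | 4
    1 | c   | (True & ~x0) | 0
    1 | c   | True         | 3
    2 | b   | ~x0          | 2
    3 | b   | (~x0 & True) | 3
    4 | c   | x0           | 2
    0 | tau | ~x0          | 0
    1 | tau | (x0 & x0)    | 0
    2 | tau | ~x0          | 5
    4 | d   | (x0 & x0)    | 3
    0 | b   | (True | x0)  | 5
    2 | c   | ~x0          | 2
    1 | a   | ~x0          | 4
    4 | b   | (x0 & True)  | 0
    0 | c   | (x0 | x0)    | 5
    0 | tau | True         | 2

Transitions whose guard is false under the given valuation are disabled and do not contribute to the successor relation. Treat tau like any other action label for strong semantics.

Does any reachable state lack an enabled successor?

Answer: DEADLOCK at state 2

Working:
Reachable = {0,2,5}
  0: b→5  c→5  tau→2  [3 out]
  2: ∅  [deadlock]
  5: ∅  [deadlock]
Path to 2: tau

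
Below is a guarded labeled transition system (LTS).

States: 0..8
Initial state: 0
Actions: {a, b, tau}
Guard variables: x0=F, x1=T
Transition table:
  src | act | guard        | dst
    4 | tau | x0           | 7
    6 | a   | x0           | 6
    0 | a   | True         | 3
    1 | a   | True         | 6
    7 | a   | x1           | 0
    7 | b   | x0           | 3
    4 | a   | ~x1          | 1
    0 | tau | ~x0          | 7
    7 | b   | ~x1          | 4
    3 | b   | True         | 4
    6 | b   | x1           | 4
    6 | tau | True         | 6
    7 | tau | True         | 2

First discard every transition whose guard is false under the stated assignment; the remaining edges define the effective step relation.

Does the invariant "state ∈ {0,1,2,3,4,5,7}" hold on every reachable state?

Inv-set: {0,1,2,3,4,5,7}
Reachable = {0,2,3,4,7}
  0: safe
  2: safe
  3: safe
  4: safe
  7: safe

Answer: INVARIANT HOLDS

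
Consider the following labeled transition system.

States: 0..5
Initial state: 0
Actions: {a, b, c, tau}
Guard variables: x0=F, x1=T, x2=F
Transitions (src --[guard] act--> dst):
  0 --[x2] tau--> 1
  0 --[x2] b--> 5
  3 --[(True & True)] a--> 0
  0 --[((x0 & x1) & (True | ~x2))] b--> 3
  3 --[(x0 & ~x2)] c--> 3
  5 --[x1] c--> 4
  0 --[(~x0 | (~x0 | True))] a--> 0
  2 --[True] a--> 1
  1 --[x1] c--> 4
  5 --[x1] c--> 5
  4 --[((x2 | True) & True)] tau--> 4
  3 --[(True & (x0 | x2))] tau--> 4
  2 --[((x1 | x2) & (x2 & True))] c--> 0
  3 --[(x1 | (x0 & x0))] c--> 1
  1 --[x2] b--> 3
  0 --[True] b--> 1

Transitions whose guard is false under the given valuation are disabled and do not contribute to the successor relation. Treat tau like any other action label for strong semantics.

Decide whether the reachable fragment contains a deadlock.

Answer: DEADLOCK-FREE

Analysis:
Reachable = {0,1,4}
  0: a→0  b→1  [2 out]
  1: c→4  [1 out]
  4: tau→4  [1 out]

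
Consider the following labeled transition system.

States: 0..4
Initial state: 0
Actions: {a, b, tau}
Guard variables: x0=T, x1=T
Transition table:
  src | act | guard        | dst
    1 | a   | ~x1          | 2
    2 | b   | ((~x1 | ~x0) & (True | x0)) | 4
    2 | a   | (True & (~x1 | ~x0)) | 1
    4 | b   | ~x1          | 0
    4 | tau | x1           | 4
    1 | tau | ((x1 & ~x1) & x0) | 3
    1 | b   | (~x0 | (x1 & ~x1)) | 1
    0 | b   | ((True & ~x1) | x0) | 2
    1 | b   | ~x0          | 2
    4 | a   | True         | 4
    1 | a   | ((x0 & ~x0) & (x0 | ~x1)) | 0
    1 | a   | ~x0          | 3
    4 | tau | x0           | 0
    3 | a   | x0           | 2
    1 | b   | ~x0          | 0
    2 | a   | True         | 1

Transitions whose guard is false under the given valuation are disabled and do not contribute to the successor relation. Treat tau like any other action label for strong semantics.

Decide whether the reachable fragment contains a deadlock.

R = {0,1,2}
  0: b→2  [1 exit(s)]
  1: ∅  [deadlock]
  2: a→1  [1 exit(s)]
trace reaching 1: b·a

Answer: DEADLOCK at state 1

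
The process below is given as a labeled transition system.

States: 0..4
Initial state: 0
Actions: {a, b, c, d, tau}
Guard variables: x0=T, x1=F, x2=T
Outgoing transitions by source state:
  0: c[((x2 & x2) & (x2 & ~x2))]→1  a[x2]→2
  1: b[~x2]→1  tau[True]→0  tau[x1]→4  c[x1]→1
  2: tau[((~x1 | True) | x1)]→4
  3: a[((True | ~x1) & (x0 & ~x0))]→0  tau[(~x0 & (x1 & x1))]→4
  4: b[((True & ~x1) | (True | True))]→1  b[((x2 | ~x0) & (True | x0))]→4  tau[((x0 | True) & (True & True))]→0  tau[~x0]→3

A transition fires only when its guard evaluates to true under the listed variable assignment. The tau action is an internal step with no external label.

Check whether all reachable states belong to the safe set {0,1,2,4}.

Allowed set {0,1,2,4}
Reachable = {0,1,2,4}
  0: ✓
  1: ✓
  2: ✓
  4: ✓

Answer: INVARIANT HOLDS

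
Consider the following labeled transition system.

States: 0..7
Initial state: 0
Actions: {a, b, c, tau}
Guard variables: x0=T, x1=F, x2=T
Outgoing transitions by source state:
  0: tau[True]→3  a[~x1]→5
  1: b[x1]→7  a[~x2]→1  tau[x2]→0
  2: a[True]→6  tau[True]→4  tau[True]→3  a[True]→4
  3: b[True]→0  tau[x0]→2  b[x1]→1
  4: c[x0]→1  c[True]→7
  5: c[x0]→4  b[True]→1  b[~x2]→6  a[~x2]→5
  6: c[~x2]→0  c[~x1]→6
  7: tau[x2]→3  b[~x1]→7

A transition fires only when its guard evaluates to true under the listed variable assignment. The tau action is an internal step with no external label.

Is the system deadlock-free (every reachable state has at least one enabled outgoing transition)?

Answer: DEADLOCK-FREE

Analysis:
R = {0,1,2,3,4,5,6,7}
  0: a→5  tau→3  [2 exit(s)]
  1: tau→0  [1 exit(s)]
  2: a→4  a→6  tau→3  tau→4  [4 exit(s)]
  3: b→0  tau→2  [2 exit(s)]
  4: c→1  c→7  [2 exit(s)]
  5: b→1  c→4  [2 exit(s)]
  6: c→6  [1 exit(s)]
  7: b→7  tau→3  [2 exit(s)]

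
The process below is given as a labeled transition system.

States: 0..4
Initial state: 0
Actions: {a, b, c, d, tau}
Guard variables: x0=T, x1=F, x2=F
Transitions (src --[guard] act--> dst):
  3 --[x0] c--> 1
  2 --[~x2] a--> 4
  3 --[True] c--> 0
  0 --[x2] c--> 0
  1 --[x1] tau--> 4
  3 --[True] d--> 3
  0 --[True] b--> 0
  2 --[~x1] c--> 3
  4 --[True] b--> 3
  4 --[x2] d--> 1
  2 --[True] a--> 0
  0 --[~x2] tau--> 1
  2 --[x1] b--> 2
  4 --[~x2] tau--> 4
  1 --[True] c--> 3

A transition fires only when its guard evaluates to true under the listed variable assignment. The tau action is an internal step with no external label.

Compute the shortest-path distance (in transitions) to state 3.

Answer: 2

Analysis:
BFS to 3:
  depth 0: {0}
  depth 1: {1}
  depth 2: {3}
3 enters at depth 2; path tau·c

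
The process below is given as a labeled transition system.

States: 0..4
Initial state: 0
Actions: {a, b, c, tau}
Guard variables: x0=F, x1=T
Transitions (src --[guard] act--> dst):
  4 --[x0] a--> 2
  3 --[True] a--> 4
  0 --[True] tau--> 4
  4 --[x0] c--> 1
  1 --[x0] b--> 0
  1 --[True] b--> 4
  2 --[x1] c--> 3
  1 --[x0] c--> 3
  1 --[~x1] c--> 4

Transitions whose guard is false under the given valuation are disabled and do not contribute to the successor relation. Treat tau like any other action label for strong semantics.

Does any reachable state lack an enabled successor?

Answer: DEADLOCK at state 4

Trace:
Reach set: {0,4}
  0: tau→4  [deg 1]
  4: ∅  [deadlock]
trace reaching 4: tau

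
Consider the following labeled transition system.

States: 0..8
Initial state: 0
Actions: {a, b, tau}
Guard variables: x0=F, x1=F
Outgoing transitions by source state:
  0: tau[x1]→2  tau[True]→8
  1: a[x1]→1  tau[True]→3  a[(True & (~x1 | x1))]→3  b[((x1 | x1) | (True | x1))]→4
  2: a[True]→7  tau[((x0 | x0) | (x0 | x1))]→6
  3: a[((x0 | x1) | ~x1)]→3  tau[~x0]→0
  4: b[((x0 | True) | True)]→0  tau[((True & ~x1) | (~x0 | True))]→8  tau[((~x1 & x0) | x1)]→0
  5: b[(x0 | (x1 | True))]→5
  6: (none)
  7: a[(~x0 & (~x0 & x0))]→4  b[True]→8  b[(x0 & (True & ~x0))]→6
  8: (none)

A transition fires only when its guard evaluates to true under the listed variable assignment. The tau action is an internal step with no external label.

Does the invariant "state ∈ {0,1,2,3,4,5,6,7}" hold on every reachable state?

Answer: INVARIANT VIOLATED at state 8

Analysis:
Allowed set {0,1,2,3,4,5,6,7}
R = {0,8}
  0: safe
  8: VIOLATES
witness against invariant: tau → 8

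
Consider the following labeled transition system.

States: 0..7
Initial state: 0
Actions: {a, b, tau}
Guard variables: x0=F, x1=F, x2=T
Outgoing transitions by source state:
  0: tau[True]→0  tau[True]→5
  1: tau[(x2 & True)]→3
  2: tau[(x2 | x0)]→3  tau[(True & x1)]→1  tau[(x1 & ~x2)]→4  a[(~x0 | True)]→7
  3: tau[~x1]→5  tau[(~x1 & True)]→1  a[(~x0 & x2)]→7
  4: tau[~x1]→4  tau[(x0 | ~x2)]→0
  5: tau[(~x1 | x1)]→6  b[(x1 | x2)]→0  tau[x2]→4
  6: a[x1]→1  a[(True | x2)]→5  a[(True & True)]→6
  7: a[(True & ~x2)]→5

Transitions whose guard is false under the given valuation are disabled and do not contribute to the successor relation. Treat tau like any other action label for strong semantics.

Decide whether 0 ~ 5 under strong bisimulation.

Answer: NOT BISIMILAR

Analysis:
Compute ~ classes (split until stable):
  round 0: {{0,1,2,3,4,5,6,7}}
  round 1: {{0,1,4},{2,3},{5},{6},{7}}
  round 2: {{0},{1},{2},{3},{4},{5},{6},{7}}
8 equivalence class(es) (converged in 3)
0∈{0}, 5∈{5}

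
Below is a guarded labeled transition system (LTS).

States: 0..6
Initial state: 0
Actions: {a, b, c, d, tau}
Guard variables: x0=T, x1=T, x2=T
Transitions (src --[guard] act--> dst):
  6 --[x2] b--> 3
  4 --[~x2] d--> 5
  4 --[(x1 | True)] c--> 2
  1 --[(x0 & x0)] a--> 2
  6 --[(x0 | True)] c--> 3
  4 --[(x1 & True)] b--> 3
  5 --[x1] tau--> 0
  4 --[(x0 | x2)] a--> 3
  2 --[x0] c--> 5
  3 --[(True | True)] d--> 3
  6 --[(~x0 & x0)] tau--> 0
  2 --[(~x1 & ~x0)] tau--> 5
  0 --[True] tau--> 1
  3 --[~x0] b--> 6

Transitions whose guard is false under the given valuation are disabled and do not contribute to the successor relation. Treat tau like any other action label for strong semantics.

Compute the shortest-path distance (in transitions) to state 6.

Answer: UNREACHABLE

Analysis:
Breadth-first toward 6:
  Layer 0: {0}
  Layer 1: {1}
  Layer 2: {2}
  Layer 3: {5}
6 never appears.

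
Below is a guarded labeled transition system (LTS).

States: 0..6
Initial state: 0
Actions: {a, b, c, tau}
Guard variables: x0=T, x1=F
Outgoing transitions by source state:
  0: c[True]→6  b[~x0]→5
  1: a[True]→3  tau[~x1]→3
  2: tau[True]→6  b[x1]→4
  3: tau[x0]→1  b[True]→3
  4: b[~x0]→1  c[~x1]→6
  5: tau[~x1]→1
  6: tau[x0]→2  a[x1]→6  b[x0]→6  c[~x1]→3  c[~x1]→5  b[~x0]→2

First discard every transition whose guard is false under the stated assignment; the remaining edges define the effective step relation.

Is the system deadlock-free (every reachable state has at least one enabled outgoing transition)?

Reach set: {0,1,2,3,5,6}
  0: c→6  [1 exit(s)]
  1: a→3  tau→3  [2 exit(s)]
  2: tau→6  [1 exit(s)]
  3: b→3  tau→1  [2 exit(s)]
  5: tau→1  [1 exit(s)]
  6: b→6  c→3  c→5  tau→2  [4 exit(s)]

Answer: DEADLOCK-FREE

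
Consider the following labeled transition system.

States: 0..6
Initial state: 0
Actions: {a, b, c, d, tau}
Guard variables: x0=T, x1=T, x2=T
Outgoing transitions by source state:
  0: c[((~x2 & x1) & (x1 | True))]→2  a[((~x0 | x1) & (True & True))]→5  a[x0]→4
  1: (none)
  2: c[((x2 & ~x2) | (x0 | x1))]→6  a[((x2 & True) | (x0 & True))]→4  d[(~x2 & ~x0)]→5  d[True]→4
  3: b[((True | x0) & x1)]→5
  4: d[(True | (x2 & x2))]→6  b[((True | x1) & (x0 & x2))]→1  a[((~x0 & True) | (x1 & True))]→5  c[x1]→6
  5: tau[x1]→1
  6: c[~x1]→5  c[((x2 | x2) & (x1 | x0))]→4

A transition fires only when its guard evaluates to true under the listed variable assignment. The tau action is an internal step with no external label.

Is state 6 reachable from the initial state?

Answer: REACHABLE

Working:
Guard filter leaves 12 enabled edge(s).
Layer 0: {0}
Layer 1: {4,5}  total {0,4,5}
Layer 2: {1,6}  total {0,1,4,5,6}
Reach set: {0,1,4,5,6}
Path to 6: a·d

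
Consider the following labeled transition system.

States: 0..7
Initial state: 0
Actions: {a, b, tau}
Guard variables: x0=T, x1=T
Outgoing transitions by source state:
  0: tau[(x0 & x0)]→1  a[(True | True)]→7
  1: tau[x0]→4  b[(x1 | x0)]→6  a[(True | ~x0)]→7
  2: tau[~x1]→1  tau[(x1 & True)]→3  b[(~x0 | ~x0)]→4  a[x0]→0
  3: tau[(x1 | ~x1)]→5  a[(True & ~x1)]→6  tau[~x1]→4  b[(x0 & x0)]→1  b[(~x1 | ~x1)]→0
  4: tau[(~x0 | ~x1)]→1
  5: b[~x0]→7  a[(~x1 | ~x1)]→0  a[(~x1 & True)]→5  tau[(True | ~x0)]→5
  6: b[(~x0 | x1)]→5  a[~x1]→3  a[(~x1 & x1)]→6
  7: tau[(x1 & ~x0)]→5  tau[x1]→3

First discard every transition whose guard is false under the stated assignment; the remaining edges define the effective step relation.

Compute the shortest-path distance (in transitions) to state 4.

Answer: 2

Working:
BFS to 4:
  depth 0: {0}
  depth 1: {1,7}
  depth 2: {3,4,6}
4 enters at depth 2; path tau·tau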